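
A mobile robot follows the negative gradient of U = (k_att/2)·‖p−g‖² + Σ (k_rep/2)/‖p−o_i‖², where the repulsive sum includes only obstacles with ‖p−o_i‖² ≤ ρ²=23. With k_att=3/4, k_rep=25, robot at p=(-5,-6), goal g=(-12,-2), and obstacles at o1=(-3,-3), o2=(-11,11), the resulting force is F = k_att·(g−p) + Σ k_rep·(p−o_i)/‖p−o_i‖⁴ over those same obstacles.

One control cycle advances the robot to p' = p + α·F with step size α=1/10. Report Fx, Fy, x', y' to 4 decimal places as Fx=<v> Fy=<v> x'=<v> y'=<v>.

Fx=-5.5459 Fy=2.5562 x'=-5.5546 y'=-5.7444

F_att = 3/4·(g−p) = 3/4·(-7,4) = (-5.2500,3.0000)
o1: d²=13 ≤ ρ²=23; F_rep = 25·(-2,-3)/13² = (-0.2959,-0.4438)
o2: d²=325 > ρ²=23 → inactive
F = F_att + ΣF_rep = (-5.5459,2.5562)
p' = p + 1/10·F = (-5.5546,-5.7444)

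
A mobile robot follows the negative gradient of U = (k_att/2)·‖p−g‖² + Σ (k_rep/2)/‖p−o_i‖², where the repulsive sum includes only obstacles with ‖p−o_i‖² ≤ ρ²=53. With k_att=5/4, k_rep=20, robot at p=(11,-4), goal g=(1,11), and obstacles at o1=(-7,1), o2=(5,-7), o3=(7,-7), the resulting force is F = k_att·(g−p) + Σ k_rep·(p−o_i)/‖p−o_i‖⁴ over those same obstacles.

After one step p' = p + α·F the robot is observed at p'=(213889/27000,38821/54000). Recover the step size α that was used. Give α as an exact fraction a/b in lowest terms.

F_att = 5/4·(g−p) = 5/4·(-10,15) = (-12.5000,18.7500)
o1: d²=349 > ρ²=53 → inactive
o2: d²=45 ≤ ρ²=53; F_rep = 20·(6,3)/45² = (0.0593,0.0296)
o3: d²=25 ≤ ρ²=53; F_rep = 20·(4,3)/25² = (0.1280,0.0960)
F = F_att + ΣF_rep = (-12.3127,18.8756)
Δp = p'−p = (-3.0782,4.7189); α = Δx/Fx = (-83111/27000) / (-83111/6750) = 1/4
check: Δy/Fy = (254821/54000) / (254821/13500) = 1/4 ✓

α = 1/4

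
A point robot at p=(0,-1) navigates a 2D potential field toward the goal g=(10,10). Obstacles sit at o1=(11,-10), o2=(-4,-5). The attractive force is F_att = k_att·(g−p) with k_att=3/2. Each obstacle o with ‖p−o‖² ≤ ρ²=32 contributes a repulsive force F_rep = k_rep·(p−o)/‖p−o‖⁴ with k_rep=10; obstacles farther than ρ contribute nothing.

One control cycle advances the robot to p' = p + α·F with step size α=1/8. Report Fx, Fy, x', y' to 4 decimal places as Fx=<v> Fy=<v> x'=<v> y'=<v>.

Fx=15.0391 Fy=16.5391 x'=1.8799 y'=1.0674

F_att = 3/2·(g−p) = 3/2·(10,11) = (15.0000,16.5000)
o1: d²=202 > ρ²=32 → inactive
o2: d²=32 ≤ ρ²=32; F_rep = 10·(4,4)/32² = (0.0391,0.0391)
F = F_att + ΣF_rep = (15.0391,16.5391)
p' = p + 1/8·F = (1.8799,1.0674)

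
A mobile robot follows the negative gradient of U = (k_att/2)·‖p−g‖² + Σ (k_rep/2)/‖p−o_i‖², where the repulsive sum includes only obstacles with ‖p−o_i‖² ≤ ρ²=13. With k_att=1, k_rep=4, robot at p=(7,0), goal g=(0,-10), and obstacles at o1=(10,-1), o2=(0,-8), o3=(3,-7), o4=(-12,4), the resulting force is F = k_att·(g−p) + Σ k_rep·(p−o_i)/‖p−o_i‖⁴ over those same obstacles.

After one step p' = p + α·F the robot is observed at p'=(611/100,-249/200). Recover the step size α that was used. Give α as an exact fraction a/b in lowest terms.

α = 1/8

F_att = 1·(g−p) = 1·(-7,-10) = (-7.0000,-10.0000)
o1: d²=10 ≤ ρ²=13; F_rep = 4·(-3,1)/10² = (-0.1200,0.0400)
o2: d²=113 > ρ²=13 → inactive
o3: d²=65 > ρ²=13 → inactive
o4: d²=377 > ρ²=13 → inactive
F = F_att + ΣF_rep = (-7.1200,-9.9600)
Δp = p'−p = (-0.8900,-1.2450); α = Δx/Fx = (-89/100) / (-178/25) = 1/8
check: Δy/Fy = (-249/200) / (-249/25) = 1/8 ✓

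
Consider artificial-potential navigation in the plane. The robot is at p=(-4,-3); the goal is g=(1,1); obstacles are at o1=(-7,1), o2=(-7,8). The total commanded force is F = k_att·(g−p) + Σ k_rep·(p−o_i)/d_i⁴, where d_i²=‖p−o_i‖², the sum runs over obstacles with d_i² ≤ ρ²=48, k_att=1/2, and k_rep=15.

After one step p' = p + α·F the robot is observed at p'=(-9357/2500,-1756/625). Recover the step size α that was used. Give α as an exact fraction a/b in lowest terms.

F_att = 1/2·(g−p) = 1/2·(5,4) = (2.5000,2.0000)
o1: d²=25 ≤ ρ²=48; F_rep = 15·(3,-4)/25² = (0.0720,-0.0960)
o2: d²=130 > ρ²=48 → inactive
F = F_att + ΣF_rep = (2.5720,1.9040)
Δp = p'−p = (0.2572,0.1904); α = Δx/Fx = (643/2500) / (643/250) = 1/10
check: Δy/Fy = (119/625) / (238/125) = 1/10 ✓

α = 1/10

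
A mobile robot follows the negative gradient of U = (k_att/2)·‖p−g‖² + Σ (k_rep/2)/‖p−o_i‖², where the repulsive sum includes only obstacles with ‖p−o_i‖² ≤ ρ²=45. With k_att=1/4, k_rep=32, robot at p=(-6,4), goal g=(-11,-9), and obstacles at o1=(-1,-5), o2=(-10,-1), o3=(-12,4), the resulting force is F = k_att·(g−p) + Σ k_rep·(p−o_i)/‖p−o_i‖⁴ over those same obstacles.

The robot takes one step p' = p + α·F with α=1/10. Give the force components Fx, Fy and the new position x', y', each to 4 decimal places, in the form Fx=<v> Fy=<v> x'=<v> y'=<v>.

F_att = 1/4·(g−p) = 1/4·(-5,-13) = (-1.2500,-3.2500)
o1: d²=106 > ρ²=45 → inactive
o2: d²=41 ≤ ρ²=45; F_rep = 32·(4,5)/41² = (0.0761,0.0952)
o3: d²=36 ≤ ρ²=45; F_rep = 32·(6,0)/36² = (0.1481,0.0000)
F = F_att + ΣF_rep = (-1.0257,-3.1548)
p' = p + 1/10·F = (-6.1026,3.6845)

Fx=-1.0257 Fy=-3.1548 x'=-6.1026 y'=3.6845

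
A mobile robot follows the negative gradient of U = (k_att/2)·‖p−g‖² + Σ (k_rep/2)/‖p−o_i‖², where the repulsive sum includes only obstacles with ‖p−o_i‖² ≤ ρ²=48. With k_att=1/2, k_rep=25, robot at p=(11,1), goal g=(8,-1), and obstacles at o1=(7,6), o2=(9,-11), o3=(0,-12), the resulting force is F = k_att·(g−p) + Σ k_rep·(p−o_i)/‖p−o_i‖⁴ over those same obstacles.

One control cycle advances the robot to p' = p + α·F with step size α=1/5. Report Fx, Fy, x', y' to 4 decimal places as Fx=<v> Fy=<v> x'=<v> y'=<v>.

F_att = 1/2·(g−p) = 1/2·(-3,-2) = (-1.5000,-1.0000)
o1: d²=41 ≤ ρ²=48; F_rep = 25·(4,-5)/41² = (0.0595,-0.0744)
o2: d²=148 > ρ²=48 → inactive
o3: d²=290 > ρ²=48 → inactive
F = F_att + ΣF_rep = (-1.4405,-1.0744)
p' = p + 1/5·F = (10.7119,0.7851)

Fx=-1.4405 Fy=-1.0744 x'=10.7119 y'=0.7851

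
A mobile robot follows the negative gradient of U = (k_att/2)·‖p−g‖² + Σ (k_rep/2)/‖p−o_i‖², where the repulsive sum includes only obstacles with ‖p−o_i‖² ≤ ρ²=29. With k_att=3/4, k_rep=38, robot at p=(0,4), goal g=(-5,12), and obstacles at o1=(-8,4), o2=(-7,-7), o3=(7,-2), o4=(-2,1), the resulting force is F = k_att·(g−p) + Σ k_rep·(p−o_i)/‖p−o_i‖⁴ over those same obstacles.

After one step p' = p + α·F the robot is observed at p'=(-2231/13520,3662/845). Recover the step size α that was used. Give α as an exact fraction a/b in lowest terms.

α = 1/20

F_att = 3/4·(g−p) = 3/4·(-5,8) = (-3.7500,6.0000)
o1: d²=64 > ρ²=29 → inactive
o2: d²=170 > ρ²=29 → inactive
o3: d²=85 > ρ²=29 → inactive
o4: d²=13 ≤ ρ²=29; F_rep = 38·(2,3)/13² = (0.4497,0.6746)
F = F_att + ΣF_rep = (-3.3003,6.6746)
Δp = p'−p = (-0.1650,0.3337); α = Δx/Fx = (-2231/13520) / (-2231/676) = 1/20
check: Δy/Fy = (282/845) / (1128/169) = 1/20 ✓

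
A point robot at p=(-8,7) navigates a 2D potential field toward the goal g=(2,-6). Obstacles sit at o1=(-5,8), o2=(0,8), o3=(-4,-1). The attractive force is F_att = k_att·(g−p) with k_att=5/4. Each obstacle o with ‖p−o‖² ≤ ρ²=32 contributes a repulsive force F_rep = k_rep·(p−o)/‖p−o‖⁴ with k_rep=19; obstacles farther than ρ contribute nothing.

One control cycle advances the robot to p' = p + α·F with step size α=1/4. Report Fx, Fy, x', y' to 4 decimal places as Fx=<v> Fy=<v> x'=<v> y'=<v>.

Fx=11.9300 Fy=-16.4400 x'=-5.0175 y'=2.8900

F_att = 5/4·(g−p) = 5/4·(10,-13) = (12.5000,-16.2500)
o1: d²=10 ≤ ρ²=32; F_rep = 19·(-3,-1)/10² = (-0.5700,-0.1900)
o2: d²=65 > ρ²=32 → inactive
o3: d²=80 > ρ²=32 → inactive
F = F_att + ΣF_rep = (11.9300,-16.4400)
p' = p + 1/4·F = (-5.0175,2.8900)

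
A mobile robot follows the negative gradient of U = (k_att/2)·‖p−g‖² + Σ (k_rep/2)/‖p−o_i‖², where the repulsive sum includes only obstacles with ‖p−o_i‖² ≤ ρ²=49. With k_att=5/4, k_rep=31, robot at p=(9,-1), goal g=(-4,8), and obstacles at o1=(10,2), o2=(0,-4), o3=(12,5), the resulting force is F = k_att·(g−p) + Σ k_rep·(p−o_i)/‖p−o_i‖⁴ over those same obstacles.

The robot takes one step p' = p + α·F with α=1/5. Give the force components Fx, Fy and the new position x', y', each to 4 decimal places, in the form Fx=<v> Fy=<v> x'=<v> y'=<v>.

Fx=-16.6059 Fy=10.2281 x'=5.6788 y'=1.0456

F_att = 5/4·(g−p) = 5/4·(-13,9) = (-16.2500,11.2500)
o1: d²=10 ≤ ρ²=49; F_rep = 31·(-1,-3)/10² = (-0.3100,-0.9300)
o2: d²=90 > ρ²=49 → inactive
o3: d²=45 ≤ ρ²=49; F_rep = 31·(-3,-6)/45² = (-0.0459,-0.0919)
F = F_att + ΣF_rep = (-16.6059,10.2281)
p' = p + 1/5·F = (5.6788,1.0456)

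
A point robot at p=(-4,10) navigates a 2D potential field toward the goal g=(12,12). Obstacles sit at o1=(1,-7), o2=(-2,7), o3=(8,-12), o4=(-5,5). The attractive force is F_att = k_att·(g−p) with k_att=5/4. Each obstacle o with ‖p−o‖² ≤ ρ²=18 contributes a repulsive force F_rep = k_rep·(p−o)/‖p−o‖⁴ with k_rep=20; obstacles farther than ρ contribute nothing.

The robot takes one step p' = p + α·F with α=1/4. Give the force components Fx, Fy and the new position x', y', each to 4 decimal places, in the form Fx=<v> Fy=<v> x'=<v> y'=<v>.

Fx=19.7633 Fy=2.8550 x'=0.9408 y'=10.7138

F_att = 5/4·(g−p) = 5/4·(16,2) = (20.0000,2.5000)
o1: d²=314 > ρ²=18 → inactive
o2: d²=13 ≤ ρ²=18; F_rep = 20·(-2,3)/13² = (-0.2367,0.3550)
o3: d²=628 > ρ²=18 → inactive
o4: d²=26 > ρ²=18 → inactive
F = F_att + ΣF_rep = (19.7633,2.8550)
p' = p + 1/4·F = (0.9408,10.7138)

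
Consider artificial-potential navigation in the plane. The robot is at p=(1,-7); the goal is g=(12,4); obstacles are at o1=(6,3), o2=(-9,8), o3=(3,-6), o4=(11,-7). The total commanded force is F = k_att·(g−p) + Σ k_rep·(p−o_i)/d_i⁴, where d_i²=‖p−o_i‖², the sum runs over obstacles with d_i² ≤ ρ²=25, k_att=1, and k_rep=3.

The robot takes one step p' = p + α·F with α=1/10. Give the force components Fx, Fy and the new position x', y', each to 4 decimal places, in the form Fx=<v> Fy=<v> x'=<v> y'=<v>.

Fx=10.7600 Fy=10.8800 x'=2.0760 y'=-5.9120

F_att = 1·(g−p) = 1·(11,11) = (11.0000,11.0000)
o1: d²=125 > ρ²=25 → inactive
o2: d²=325 > ρ²=25 → inactive
o3: d²=5 ≤ ρ²=25; F_rep = 3·(-2,-1)/5² = (-0.2400,-0.1200)
o4: d²=100 > ρ²=25 → inactive
F = F_att + ΣF_rep = (10.7600,10.8800)
p' = p + 1/10·F = (2.0760,-5.9120)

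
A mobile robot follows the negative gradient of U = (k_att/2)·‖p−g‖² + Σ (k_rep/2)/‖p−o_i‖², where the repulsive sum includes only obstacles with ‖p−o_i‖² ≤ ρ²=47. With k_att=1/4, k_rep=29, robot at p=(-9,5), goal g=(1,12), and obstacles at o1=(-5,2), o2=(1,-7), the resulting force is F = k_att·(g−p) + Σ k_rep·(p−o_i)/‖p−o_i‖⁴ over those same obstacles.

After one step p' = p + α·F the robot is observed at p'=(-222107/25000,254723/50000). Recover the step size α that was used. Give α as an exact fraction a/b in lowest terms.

F_att = 1/4·(g−p) = 1/4·(10,7) = (2.5000,1.7500)
o1: d²=25 ≤ ρ²=47; F_rep = 29·(-4,3)/25² = (-0.1856,0.1392)
o2: d²=244 > ρ²=47 → inactive
F = F_att + ΣF_rep = (2.3144,1.8892)
Δp = p'−p = (0.1157,0.0945); α = Δx/Fx = (2893/25000) / (2893/1250) = 1/20
check: Δy/Fy = (4723/50000) / (4723/2500) = 1/20 ✓

α = 1/20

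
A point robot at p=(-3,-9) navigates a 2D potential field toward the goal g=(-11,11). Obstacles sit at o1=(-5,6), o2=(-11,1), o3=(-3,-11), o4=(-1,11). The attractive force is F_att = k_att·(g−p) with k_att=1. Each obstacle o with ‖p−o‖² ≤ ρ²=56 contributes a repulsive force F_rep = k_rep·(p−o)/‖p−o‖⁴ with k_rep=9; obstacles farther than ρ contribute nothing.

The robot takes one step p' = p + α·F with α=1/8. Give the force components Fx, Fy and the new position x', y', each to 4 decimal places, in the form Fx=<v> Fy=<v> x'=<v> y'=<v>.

F_att = 1·(g−p) = 1·(-8,20) = (-8.0000,20.0000)
o1: d²=229 > ρ²=56 → inactive
o2: d²=164 > ρ²=56 → inactive
o3: d²=4 ≤ ρ²=56; F_rep = 9·(0,2)/4² = (0.0000,1.1250)
o4: d²=404 > ρ²=56 → inactive
F = F_att + ΣF_rep = (-8.0000,21.1250)
p' = p + 1/8·F = (-4.0000,-6.3594)

Fx=-8.0000 Fy=21.1250 x'=-4.0000 y'=-6.3594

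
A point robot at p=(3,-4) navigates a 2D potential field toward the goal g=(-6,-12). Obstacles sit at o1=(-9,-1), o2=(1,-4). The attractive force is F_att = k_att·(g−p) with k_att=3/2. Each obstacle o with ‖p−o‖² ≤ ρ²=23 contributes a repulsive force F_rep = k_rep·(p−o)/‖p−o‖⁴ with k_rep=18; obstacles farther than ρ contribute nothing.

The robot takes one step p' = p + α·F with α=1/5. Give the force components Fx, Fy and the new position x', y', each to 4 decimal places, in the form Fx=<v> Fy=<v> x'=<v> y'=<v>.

Fx=-11.2500 Fy=-12.0000 x'=0.7500 y'=-6.4000

F_att = 3/2·(g−p) = 3/2·(-9,-8) = (-13.5000,-12.0000)
o1: d²=153 > ρ²=23 → inactive
o2: d²=4 ≤ ρ²=23; F_rep = 18·(2,0)/4² = (2.2500,0.0000)
F = F_att + ΣF_rep = (-11.2500,-12.0000)
p' = p + 1/5·F = (0.7500,-6.4000)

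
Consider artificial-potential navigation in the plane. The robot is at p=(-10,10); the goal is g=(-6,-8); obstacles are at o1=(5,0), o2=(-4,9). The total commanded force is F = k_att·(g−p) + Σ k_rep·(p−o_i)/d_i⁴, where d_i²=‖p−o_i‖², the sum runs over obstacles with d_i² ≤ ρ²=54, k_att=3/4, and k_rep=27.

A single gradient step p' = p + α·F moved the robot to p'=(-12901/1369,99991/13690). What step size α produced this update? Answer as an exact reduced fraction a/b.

F_att = 3/4·(g−p) = 3/4·(4,-18) = (3.0000,-13.5000)
o1: d²=325 > ρ²=54 → inactive
o2: d²=37 ≤ ρ²=54; F_rep = 27·(-6,1)/37² = (-0.1183,0.0197)
F = F_att + ΣF_rep = (2.8817,-13.4803)
Δp = p'−p = (0.5763,-2.6961); α = Δx/Fx = (789/1369) / (3945/1369) = 1/5
check: Δy/Fy = (-36909/13690) / (-36909/2738) = 1/5 ✓

α = 1/5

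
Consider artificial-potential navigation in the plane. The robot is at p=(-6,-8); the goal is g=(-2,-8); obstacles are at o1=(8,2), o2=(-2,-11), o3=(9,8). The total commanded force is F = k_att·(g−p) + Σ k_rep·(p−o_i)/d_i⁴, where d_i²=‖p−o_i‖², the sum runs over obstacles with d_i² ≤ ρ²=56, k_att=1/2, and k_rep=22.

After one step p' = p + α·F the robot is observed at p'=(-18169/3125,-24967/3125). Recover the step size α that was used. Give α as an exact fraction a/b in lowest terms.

α = 1/10

F_att = 1/2·(g−p) = 1/2·(4,0) = (2.0000,0.0000)
o1: d²=296 > ρ²=56 → inactive
o2: d²=25 ≤ ρ²=56; F_rep = 22·(-4,3)/25² = (-0.1408,0.1056)
o3: d²=481 > ρ²=56 → inactive
F = F_att + ΣF_rep = (1.8592,0.1056)
Δp = p'−p = (0.1859,0.0106); α = Δx/Fx = (581/3125) / (1162/625) = 1/10
check: Δy/Fy = (33/3125) / (66/625) = 1/10 ✓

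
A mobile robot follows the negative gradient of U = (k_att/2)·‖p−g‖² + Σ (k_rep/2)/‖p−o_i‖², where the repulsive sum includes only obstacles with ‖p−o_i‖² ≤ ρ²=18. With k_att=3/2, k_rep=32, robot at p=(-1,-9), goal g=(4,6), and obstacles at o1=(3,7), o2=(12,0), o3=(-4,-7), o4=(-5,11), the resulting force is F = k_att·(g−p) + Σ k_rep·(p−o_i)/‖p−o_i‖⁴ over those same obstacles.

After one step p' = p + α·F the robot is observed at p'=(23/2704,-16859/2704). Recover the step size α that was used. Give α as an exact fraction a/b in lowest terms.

α = 1/8

F_att = 3/2·(g−p) = 3/2·(5,15) = (7.5000,22.5000)
o1: d²=272 > ρ²=18 → inactive
o2: d²=250 > ρ²=18 → inactive
o3: d²=13 ≤ ρ²=18; F_rep = 32·(3,-2)/13² = (0.5680,-0.3787)
o4: d²=416 > ρ²=18 → inactive
F = F_att + ΣF_rep = (8.0680,22.1213)
Δp = p'−p = (1.0085,2.7652); α = Δx/Fx = (2727/2704) / (2727/338) = 1/8
check: Δy/Fy = (7477/2704) / (7477/338) = 1/8 ✓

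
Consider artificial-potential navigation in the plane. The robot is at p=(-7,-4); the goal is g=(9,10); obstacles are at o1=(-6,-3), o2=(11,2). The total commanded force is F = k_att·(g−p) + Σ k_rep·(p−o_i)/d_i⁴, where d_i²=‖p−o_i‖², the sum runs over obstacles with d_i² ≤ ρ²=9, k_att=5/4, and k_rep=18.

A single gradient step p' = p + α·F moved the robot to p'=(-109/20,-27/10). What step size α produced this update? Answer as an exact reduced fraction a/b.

α = 1/10

F_att = 5/4·(g−p) = 5/4·(16,14) = (20.0000,17.5000)
o1: d²=2 ≤ ρ²=9; F_rep = 18·(-1,-1)/2² = (-4.5000,-4.5000)
o2: d²=360 > ρ²=9 → inactive
F = F_att + ΣF_rep = (15.5000,13.0000)
Δp = p'−p = (1.5500,1.3000); α = Δx/Fx = (31/20) / (31/2) = 1/10
check: Δy/Fy = (13/10) / (13) = 1/10 ✓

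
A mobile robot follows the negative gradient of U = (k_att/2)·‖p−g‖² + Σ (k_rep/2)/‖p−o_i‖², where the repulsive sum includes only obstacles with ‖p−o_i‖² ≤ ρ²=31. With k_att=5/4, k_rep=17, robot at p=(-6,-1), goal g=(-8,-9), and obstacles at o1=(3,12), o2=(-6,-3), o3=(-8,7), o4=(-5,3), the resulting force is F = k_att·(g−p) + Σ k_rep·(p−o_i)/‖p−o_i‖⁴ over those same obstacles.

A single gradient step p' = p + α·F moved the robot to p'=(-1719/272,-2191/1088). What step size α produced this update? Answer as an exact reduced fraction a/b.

α = 1/8

F_att = 5/4·(g−p) = 5/4·(-2,-8) = (-2.5000,-10.0000)
o1: d²=250 > ρ²=31 → inactive
o2: d²=4 ≤ ρ²=31; F_rep = 17·(0,2)/4² = (0.0000,2.1250)
o3: d²=68 > ρ²=31 → inactive
o4: d²=17 ≤ ρ²=31; F_rep = 17·(-1,-4)/17² = (-0.0588,-0.2353)
F = F_att + ΣF_rep = (-2.5588,-8.1103)
Δp = p'−p = (-0.3199,-1.0138); α = Δx/Fx = (-87/272) / (-87/34) = 1/8
check: Δy/Fy = (-1103/1088) / (-1103/136) = 1/8 ✓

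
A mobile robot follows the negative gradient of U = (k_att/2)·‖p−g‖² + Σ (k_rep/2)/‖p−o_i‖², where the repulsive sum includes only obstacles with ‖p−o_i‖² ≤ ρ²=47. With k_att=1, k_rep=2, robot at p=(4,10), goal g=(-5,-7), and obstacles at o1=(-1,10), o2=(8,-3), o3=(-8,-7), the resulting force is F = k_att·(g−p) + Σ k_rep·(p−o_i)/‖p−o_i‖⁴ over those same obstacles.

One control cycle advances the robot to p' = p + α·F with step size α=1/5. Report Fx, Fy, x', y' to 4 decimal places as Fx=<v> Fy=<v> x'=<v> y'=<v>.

F_att = 1·(g−p) = 1·(-9,-17) = (-9.0000,-17.0000)
o1: d²=25 ≤ ρ²=47; F_rep = 2·(5,0)/25² = (0.0160,0.0000)
o2: d²=185 > ρ²=47 → inactive
o3: d²=433 > ρ²=47 → inactive
F = F_att + ΣF_rep = (-8.9840,-17.0000)
p' = p + 1/5·F = (2.2032,6.6000)

Fx=-8.9840 Fy=-17.0000 x'=2.2032 y'=6.6000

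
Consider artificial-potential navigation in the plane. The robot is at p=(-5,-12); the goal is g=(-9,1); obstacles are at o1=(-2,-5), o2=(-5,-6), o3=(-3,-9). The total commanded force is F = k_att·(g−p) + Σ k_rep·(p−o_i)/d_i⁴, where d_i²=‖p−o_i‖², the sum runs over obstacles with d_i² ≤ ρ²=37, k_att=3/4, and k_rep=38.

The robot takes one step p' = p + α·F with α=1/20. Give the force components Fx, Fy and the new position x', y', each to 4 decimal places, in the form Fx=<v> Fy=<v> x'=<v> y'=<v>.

Fx=-3.4497 Fy=8.8995 x'=-5.1725 y'=-11.5550

F_att = 3/4·(g−p) = 3/4·(-4,13) = (-3.0000,9.7500)
o1: d²=58 > ρ²=37 → inactive
o2: d²=36 ≤ ρ²=37; F_rep = 38·(0,-6)/36² = (0.0000,-0.1759)
o3: d²=13 ≤ ρ²=37; F_rep = 38·(-2,-3)/13² = (-0.4497,-0.6746)
F = F_att + ΣF_rep = (-3.4497,8.8995)
p' = p + 1/20·F = (-5.1725,-11.5550)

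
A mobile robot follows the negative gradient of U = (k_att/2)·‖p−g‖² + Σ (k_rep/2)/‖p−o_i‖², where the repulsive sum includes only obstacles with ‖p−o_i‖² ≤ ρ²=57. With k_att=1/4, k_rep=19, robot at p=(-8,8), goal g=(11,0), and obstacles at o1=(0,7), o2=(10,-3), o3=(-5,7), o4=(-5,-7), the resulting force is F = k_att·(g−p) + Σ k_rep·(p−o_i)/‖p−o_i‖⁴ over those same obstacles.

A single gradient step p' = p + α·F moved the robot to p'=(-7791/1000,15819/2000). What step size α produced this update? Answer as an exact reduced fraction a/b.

α = 1/20

F_att = 1/4·(g−p) = 1/4·(19,-8) = (4.7500,-2.0000)
o1: d²=65 > ρ²=57 → inactive
o2: d²=445 > ρ²=57 → inactive
o3: d²=10 ≤ ρ²=57; F_rep = 19·(-3,1)/10² = (-0.5700,0.1900)
o4: d²=234 > ρ²=57 → inactive
F = F_att + ΣF_rep = (4.1800,-1.8100)
Δp = p'−p = (0.2090,-0.0905); α = Δx/Fx = (209/1000) / (209/50) = 1/20
check: Δy/Fy = (-181/2000) / (-181/100) = 1/20 ✓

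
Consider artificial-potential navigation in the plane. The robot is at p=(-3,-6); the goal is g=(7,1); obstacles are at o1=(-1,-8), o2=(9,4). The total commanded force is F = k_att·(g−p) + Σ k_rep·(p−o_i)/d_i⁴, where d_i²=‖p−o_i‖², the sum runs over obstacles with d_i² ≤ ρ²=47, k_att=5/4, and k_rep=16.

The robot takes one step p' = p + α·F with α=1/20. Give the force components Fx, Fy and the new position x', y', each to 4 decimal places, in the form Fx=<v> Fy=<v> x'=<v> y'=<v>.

F_att = 5/4·(g−p) = 5/4·(10,7) = (12.5000,8.7500)
o1: d²=8 ≤ ρ²=47; F_rep = 16·(-2,2)/8² = (-0.5000,0.5000)
o2: d²=244 > ρ²=47 → inactive
F = F_att + ΣF_rep = (12.0000,9.2500)
p' = p + 1/20·F = (-2.4000,-5.5375)

Fx=12.0000 Fy=9.2500 x'=-2.4000 y'=-5.5375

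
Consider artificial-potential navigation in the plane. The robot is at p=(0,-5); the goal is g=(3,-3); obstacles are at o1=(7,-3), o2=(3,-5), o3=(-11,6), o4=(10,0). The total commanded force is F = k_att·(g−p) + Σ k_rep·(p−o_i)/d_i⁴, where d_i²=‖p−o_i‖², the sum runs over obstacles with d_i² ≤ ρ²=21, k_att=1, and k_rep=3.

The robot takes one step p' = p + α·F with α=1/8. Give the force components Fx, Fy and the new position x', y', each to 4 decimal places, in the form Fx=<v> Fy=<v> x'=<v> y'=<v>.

Fx=2.8889 Fy=2.0000 x'=0.3611 y'=-4.7500

F_att = 1·(g−p) = 1·(3,2) = (3.0000,2.0000)
o1: d²=53 > ρ²=21 → inactive
o2: d²=9 ≤ ρ²=21; F_rep = 3·(-3,0)/9² = (-0.1111,0.0000)
o3: d²=242 > ρ²=21 → inactive
o4: d²=125 > ρ²=21 → inactive
F = F_att + ΣF_rep = (2.8889,2.0000)
p' = p + 1/8·F = (0.3611,-4.7500)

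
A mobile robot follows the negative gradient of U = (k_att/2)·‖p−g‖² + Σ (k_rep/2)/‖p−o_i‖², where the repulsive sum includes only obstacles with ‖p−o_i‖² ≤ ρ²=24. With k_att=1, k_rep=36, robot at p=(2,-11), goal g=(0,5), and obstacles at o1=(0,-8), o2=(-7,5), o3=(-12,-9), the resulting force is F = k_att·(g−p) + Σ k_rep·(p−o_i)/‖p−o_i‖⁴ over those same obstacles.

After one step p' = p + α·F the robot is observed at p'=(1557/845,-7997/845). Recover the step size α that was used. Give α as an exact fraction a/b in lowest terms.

α = 1/10

F_att = 1·(g−p) = 1·(-2,16) = (-2.0000,16.0000)
o1: d²=13 ≤ ρ²=24; F_rep = 36·(2,-3)/13² = (0.4260,-0.6391)
o2: d²=337 > ρ²=24 → inactive
o3: d²=200 > ρ²=24 → inactive
F = F_att + ΣF_rep = (-1.5740,15.3609)
Δp = p'−p = (-0.1574,1.5361); α = Δx/Fx = (-133/845) / (-266/169) = 1/10
check: Δy/Fy = (1298/845) / (2596/169) = 1/10 ✓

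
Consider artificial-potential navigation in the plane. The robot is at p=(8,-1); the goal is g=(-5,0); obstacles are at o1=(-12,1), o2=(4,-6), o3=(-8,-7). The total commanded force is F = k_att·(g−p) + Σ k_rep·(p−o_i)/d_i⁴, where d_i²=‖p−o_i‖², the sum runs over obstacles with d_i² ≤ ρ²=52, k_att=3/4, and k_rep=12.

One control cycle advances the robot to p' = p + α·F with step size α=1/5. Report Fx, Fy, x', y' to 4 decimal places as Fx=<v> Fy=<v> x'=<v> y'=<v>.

F_att = 3/4·(g−p) = 3/4·(-13,1) = (-9.7500,0.7500)
o1: d²=404 > ρ²=52 → inactive
o2: d²=41 ≤ ρ²=52; F_rep = 12·(4,5)/41² = (0.0286,0.0357)
o3: d²=292 > ρ²=52 → inactive
F = F_att + ΣF_rep = (-9.7214,0.7857)
p' = p + 1/5·F = (6.0557,-0.8429)

Fx=-9.7214 Fy=0.7857 x'=6.0557 y'=-0.8429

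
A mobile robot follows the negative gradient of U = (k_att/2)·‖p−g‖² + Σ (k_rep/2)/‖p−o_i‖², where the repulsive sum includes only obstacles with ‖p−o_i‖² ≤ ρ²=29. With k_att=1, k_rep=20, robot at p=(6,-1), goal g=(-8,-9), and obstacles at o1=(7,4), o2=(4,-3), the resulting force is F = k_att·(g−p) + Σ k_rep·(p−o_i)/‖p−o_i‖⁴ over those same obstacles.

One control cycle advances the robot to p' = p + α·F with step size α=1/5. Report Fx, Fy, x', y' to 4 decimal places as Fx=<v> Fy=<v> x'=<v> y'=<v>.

Fx=-13.4046 Fy=-7.5229 x'=3.3191 y'=-2.5046

F_att = 1·(g−p) = 1·(-14,-8) = (-14.0000,-8.0000)
o1: d²=26 ≤ ρ²=29; F_rep = 20·(-1,-5)/26² = (-0.0296,-0.1479)
o2: d²=8 ≤ ρ²=29; F_rep = 20·(2,2)/8² = (0.6250,0.6250)
F = F_att + ΣF_rep = (-13.4046,-7.5229)
p' = p + 1/5·F = (3.3191,-2.5046)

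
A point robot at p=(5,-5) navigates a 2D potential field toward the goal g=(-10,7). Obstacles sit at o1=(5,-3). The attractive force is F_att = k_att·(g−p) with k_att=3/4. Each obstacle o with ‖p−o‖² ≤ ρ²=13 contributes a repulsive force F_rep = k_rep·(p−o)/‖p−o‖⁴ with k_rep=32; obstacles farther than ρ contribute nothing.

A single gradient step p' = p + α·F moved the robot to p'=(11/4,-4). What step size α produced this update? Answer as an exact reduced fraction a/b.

α = 1/5

F_att = 3/4·(g−p) = 3/4·(-15,12) = (-11.2500,9.0000)
o1: d²=4 ≤ ρ²=13; F_rep = 32·(0,-2)/4² = (0.0000,-4.0000)
F = F_att + ΣF_rep = (-11.2500,5.0000)
Δp = p'−p = (-2.2500,1.0000); α = Δx/Fx = (-9/4) / (-45/4) = 1/5
check: Δy/Fy = (1) / (5) = 1/5 ✓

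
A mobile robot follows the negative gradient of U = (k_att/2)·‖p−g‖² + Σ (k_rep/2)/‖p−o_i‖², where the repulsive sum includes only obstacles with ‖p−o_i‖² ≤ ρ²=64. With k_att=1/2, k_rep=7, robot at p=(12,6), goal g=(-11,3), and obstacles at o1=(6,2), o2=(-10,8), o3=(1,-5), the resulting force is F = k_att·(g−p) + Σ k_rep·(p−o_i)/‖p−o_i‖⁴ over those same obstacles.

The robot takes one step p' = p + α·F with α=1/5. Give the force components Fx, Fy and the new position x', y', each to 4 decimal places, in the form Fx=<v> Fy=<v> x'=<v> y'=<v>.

Fx=-11.4845 Fy=-1.4896 x'=9.7031 y'=5.7021

F_att = 1/2·(g−p) = 1/2·(-23,-3) = (-11.5000,-1.5000)
o1: d²=52 ≤ ρ²=64; F_rep = 7·(6,4)/52² = (0.0155,0.0104)
o2: d²=488 > ρ²=64 → inactive
o3: d²=242 > ρ²=64 → inactive
F = F_att + ΣF_rep = (-11.4845,-1.4896)
p' = p + 1/5·F = (9.7031,5.7021)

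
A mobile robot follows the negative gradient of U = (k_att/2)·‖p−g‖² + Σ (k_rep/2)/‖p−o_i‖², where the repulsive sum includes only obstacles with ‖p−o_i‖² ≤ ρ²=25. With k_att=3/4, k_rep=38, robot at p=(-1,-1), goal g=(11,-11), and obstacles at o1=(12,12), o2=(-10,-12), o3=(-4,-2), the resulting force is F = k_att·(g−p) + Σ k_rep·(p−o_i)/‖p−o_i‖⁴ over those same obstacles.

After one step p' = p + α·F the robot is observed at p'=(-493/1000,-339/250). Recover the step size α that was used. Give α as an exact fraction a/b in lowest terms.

α = 1/20

F_att = 3/4·(g−p) = 3/4·(12,-10) = (9.0000,-7.5000)
o1: d²=338 > ρ²=25 → inactive
o2: d²=202 > ρ²=25 → inactive
o3: d²=10 ≤ ρ²=25; F_rep = 38·(3,1)/10² = (1.1400,0.3800)
F = F_att + ΣF_rep = (10.1400,-7.1200)
Δp = p'−p = (0.5070,-0.3560); α = Δx/Fx = (507/1000) / (507/50) = 1/20
check: Δy/Fy = (-89/250) / (-178/25) = 1/20 ✓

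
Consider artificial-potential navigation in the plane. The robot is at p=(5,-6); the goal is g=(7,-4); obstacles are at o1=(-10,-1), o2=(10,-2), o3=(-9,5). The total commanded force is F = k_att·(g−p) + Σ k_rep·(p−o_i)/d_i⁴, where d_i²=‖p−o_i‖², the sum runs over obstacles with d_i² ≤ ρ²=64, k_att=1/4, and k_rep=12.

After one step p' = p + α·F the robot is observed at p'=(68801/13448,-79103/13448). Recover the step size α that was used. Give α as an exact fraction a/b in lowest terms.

α = 1/4

F_att = 1/4·(g−p) = 1/4·(2,2) = (0.5000,0.5000)
o1: d²=250 > ρ²=64 → inactive
o2: d²=41 ≤ ρ²=64; F_rep = 12·(-5,-4)/41² = (-0.0357,-0.0286)
o3: d²=317 > ρ²=64 → inactive
F = F_att + ΣF_rep = (0.4643,0.4714)
Δp = p'−p = (0.1161,0.1179); α = Δx/Fx = (1561/13448) / (1561/3362) = 1/4
check: Δy/Fy = (1585/13448) / (1585/3362) = 1/4 ✓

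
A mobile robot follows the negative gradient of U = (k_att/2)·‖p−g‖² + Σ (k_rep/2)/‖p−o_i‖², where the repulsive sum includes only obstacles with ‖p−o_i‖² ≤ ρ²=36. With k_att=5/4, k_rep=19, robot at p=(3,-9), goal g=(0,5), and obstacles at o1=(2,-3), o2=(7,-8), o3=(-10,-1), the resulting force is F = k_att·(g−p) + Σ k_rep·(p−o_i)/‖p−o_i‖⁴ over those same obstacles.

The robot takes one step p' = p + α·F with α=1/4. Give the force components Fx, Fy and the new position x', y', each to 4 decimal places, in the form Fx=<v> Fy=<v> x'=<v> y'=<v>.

F_att = 5/4·(g−p) = 5/4·(-3,14) = (-3.7500,17.5000)
o1: d²=37 > ρ²=36 → inactive
o2: d²=17 ≤ ρ²=36; F_rep = 19·(-4,-1)/17² = (-0.2630,-0.0657)
o3: d²=233 > ρ²=36 → inactive
F = F_att + ΣF_rep = (-4.0130,17.4343)
p' = p + 1/4·F = (1.9968,-4.6414)

Fx=-4.0130 Fy=17.4343 x'=1.9968 y'=-4.6414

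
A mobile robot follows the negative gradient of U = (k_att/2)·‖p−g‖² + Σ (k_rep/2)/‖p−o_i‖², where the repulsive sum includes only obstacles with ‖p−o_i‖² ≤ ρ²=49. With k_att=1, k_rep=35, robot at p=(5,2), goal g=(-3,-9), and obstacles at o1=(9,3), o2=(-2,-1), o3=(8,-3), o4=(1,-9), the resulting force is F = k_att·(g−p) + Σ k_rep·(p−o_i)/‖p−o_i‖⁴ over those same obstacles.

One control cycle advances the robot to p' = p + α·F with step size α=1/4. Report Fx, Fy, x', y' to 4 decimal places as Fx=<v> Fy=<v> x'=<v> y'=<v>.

Fx=-8.5753 Fy=-10.9697 x'=2.8562 y'=-0.7424

F_att = 1·(g−p) = 1·(-8,-11) = (-8.0000,-11.0000)
o1: d²=17 ≤ ρ²=49; F_rep = 35·(-4,-1)/17² = (-0.4844,-0.1211)
o2: d²=58 > ρ²=49 → inactive
o3: d²=34 ≤ ρ²=49; F_rep = 35·(-3,5)/34² = (-0.0908,0.1514)
o4: d²=137 > ρ²=49 → inactive
F = F_att + ΣF_rep = (-8.5753,-10.9697)
p' = p + 1/4·F = (2.8562,-0.7424)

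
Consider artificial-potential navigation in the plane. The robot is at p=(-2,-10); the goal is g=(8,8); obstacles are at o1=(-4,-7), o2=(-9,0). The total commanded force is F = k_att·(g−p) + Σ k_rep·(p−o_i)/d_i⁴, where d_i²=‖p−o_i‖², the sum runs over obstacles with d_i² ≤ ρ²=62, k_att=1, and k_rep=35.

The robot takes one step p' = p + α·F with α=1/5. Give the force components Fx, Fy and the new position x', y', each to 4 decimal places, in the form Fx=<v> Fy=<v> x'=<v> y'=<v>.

F_att = 1·(g−p) = 1·(10,18) = (10.0000,18.0000)
o1: d²=13 ≤ ρ²=62; F_rep = 35·(2,-3)/13² = (0.4142,-0.6213)
o2: d²=149 > ρ²=62 → inactive
F = F_att + ΣF_rep = (10.4142,17.3787)
p' = p + 1/5·F = (0.0828,-6.5243)

Fx=10.4142 Fy=17.3787 x'=0.0828 y'=-6.5243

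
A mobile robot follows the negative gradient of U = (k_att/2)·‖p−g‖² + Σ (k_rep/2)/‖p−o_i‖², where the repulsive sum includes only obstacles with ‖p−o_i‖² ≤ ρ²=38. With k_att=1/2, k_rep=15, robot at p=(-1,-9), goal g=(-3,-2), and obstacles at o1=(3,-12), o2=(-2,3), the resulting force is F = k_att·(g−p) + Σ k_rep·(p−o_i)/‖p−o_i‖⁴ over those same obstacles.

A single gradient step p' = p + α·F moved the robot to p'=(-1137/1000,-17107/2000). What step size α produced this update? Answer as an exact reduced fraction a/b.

α = 1/8

F_att = 1/2·(g−p) = 1/2·(-2,7) = (-1.0000,3.5000)
o1: d²=25 ≤ ρ²=38; F_rep = 15·(-4,3)/25² = (-0.0960,0.0720)
o2: d²=145 > ρ²=38 → inactive
F = F_att + ΣF_rep = (-1.0960,3.5720)
Δp = p'−p = (-0.1370,0.4465); α = Δx/Fx = (-137/1000) / (-137/125) = 1/8
check: Δy/Fy = (893/2000) / (893/250) = 1/8 ✓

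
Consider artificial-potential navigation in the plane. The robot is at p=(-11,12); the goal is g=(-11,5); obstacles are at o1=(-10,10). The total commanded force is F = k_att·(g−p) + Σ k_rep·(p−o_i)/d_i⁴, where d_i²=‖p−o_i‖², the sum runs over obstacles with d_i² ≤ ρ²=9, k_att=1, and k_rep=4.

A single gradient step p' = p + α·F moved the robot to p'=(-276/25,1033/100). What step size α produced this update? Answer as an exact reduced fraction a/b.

α = 1/4

F_att = 1·(g−p) = 1·(0,-7) = (0.0000,-7.0000)
o1: d²=5 ≤ ρ²=9; F_rep = 4·(-1,2)/5² = (-0.1600,0.3200)
F = F_att + ΣF_rep = (-0.1600,-6.6800)
Δp = p'−p = (-0.0400,-1.6700); α = Δx/Fx = (-1/25) / (-4/25) = 1/4
check: Δy/Fy = (-167/100) / (-167/25) = 1/4 ✓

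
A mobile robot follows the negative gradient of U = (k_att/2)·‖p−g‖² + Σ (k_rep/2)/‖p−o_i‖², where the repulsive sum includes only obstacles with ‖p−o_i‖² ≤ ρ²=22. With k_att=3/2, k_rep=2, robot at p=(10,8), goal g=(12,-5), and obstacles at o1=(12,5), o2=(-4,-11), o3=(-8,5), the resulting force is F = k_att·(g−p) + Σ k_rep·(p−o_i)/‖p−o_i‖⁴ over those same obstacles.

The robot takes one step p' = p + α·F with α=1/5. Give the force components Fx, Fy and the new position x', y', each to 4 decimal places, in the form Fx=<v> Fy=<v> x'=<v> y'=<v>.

Fx=2.9763 Fy=-19.4645 x'=10.5953 y'=4.1071

F_att = 3/2·(g−p) = 3/2·(2,-13) = (3.0000,-19.5000)
o1: d²=13 ≤ ρ²=22; F_rep = 2·(-2,3)/13² = (-0.0237,0.0355)
o2: d²=557 > ρ²=22 → inactive
o3: d²=333 > ρ²=22 → inactive
F = F_att + ΣF_rep = (2.9763,-19.4645)
p' = p + 1/5·F = (10.5953,4.1071)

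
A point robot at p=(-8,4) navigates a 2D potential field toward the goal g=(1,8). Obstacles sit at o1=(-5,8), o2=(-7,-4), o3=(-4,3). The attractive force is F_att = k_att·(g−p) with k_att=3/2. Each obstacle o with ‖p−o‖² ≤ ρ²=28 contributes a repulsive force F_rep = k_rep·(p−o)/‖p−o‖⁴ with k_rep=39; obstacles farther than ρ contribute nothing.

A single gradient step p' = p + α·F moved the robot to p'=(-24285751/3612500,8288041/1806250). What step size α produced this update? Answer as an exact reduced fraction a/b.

α = 1/10

F_att = 3/2·(g−p) = 3/2·(9,4) = (13.5000,6.0000)
o1: d²=25 ≤ ρ²=28; F_rep = 39·(-3,-4)/25² = (-0.1872,-0.2496)
o2: d²=65 > ρ²=28 → inactive
o3: d²=17 ≤ ρ²=28; F_rep = 39·(-4,1)/17² = (-0.5398,0.1349)
F = F_att + ΣF_rep = (12.7730,5.8853)
Δp = p'−p = (1.2773,0.5885); α = Δx/Fx = (4614249/3612500) / (4614249/361250) = 1/10
check: Δy/Fy = (1063041/1806250) / (1063041/180625) = 1/10 ✓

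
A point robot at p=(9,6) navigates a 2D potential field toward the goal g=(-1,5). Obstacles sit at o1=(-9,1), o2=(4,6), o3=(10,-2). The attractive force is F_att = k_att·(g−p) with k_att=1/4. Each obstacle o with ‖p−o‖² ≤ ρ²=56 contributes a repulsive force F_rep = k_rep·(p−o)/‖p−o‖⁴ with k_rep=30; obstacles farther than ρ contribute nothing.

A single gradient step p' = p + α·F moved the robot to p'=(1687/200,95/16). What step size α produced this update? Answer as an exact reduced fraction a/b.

F_att = 1/4·(g−p) = 1/4·(-10,-1) = (-2.5000,-0.2500)
o1: d²=349 > ρ²=56 → inactive
o2: d²=25 ≤ ρ²=56; F_rep = 30·(5,0)/25² = (0.2400,0.0000)
o3: d²=65 > ρ²=56 → inactive
F = F_att + ΣF_rep = (-2.2600,-0.2500)
Δp = p'−p = (-0.5650,-0.0625); α = Δx/Fx = (-113/200) / (-113/50) = 1/4
check: Δy/Fy = (-1/16) / (-1/4) = 1/4 ✓

α = 1/4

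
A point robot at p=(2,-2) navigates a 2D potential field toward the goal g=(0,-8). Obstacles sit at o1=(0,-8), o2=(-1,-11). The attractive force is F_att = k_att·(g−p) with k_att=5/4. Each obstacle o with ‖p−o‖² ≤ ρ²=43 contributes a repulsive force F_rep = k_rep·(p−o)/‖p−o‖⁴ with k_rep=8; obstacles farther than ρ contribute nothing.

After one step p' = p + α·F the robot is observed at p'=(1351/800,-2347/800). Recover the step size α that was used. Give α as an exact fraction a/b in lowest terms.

α = 1/8

F_att = 5/4·(g−p) = 5/4·(-2,-6) = (-2.5000,-7.5000)
o1: d²=40 ≤ ρ²=43; F_rep = 8·(2,6)/40² = (0.0100,0.0300)
o2: d²=90 > ρ²=43 → inactive
F = F_att + ΣF_rep = (-2.4900,-7.4700)
Δp = p'−p = (-0.3113,-0.9337); α = Δx/Fx = (-249/800) / (-249/100) = 1/8
check: Δy/Fy = (-747/800) / (-747/100) = 1/8 ✓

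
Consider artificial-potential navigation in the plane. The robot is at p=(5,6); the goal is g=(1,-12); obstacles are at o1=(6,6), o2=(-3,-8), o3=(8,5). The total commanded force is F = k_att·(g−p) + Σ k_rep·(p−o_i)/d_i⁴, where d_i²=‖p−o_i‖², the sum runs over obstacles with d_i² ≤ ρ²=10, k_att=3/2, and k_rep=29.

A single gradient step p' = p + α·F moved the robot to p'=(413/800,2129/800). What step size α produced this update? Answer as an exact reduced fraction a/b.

F_att = 3/2·(g−p) = 3/2·(-4,-18) = (-6.0000,-27.0000)
o1: d²=1 ≤ ρ²=10; F_rep = 29·(-1,0)/1² = (-29.0000,0.0000)
o2: d²=260 > ρ²=10 → inactive
o3: d²=10 ≤ ρ²=10; F_rep = 29·(-3,1)/10² = (-0.8700,0.2900)
F = F_att + ΣF_rep = (-35.8700,-26.7100)
Δp = p'−p = (-4.4837,-3.3388); α = Δx/Fx = (-3587/800) / (-3587/100) = 1/8
check: Δy/Fy = (-2671/800) / (-2671/100) = 1/8 ✓

α = 1/8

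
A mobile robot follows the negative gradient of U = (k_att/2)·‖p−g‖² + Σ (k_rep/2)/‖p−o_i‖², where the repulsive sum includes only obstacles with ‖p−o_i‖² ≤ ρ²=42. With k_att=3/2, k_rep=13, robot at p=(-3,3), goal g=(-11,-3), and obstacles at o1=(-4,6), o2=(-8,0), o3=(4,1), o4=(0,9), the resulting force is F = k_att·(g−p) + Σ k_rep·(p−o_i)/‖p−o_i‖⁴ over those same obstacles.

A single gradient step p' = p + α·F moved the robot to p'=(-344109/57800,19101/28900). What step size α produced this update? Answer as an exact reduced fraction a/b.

F_att = 3/2·(g−p) = 3/2·(-8,-6) = (-12.0000,-9.0000)
o1: d²=10 ≤ ρ²=42; F_rep = 13·(1,-3)/10² = (0.1300,-0.3900)
o2: d²=34 ≤ ρ²=42; F_rep = 13·(5,3)/34² = (0.0562,0.0337)
o3: d²=53 > ρ²=42 → inactive
o4: d²=45 > ρ²=42 → inactive
F = F_att + ΣF_rep = (-11.8138,-9.3563)
Δp = p'−p = (-2.9534,-2.3391); α = Δx/Fx = (-170709/57800) / (-170709/14450) = 1/4
check: Δy/Fy = (-67599/28900) / (-67599/7225) = 1/4 ✓

α = 1/4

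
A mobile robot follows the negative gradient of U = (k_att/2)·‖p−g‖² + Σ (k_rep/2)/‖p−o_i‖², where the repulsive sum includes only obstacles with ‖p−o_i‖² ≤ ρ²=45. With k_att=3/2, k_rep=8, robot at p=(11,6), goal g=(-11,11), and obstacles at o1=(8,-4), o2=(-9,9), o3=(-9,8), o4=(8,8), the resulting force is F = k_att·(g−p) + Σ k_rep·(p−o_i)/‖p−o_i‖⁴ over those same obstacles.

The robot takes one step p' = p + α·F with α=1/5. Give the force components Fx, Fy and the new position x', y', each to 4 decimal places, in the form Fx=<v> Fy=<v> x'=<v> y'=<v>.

Fx=-32.8580 Fy=7.4053 x'=4.4284 y'=7.4811

F_att = 3/2·(g−p) = 3/2·(-22,5) = (-33.0000,7.5000)
o1: d²=109 > ρ²=45 → inactive
o2: d²=409 > ρ²=45 → inactive
o3: d²=404 > ρ²=45 → inactive
o4: d²=13 ≤ ρ²=45; F_rep = 8·(3,-2)/13² = (0.1420,-0.0947)
F = F_att + ΣF_rep = (-32.8580,7.4053)
p' = p + 1/5·F = (4.4284,7.4811)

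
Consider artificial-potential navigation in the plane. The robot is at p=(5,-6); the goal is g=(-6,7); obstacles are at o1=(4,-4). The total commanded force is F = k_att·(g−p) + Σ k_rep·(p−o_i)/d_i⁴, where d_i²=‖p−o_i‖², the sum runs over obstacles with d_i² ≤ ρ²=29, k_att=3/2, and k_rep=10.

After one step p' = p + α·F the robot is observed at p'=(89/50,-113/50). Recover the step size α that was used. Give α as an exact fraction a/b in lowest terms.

F_att = 3/2·(g−p) = 3/2·(-11,13) = (-16.5000,19.5000)
o1: d²=5 ≤ ρ²=29; F_rep = 10·(1,-2)/5² = (0.4000,-0.8000)
F = F_att + ΣF_rep = (-16.1000,18.7000)
Δp = p'−p = (-3.2200,3.7400); α = Δx/Fx = (-161/50) / (-161/10) = 1/5
check: Δy/Fy = (187/50) / (187/10) = 1/5 ✓

α = 1/5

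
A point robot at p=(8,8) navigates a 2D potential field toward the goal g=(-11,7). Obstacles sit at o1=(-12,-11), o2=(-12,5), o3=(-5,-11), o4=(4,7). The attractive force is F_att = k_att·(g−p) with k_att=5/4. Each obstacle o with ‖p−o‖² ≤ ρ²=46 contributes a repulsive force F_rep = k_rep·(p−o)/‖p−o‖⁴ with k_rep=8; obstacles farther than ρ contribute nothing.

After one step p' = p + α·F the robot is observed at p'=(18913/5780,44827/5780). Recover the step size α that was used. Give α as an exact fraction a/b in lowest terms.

α = 1/5

F_att = 5/4·(g−p) = 5/4·(-19,-1) = (-23.7500,-1.2500)
o1: d²=761 > ρ²=46 → inactive
o2: d²=409 > ρ²=46 → inactive
o3: d²=530 > ρ²=46 → inactive
o4: d²=17 ≤ ρ²=46; F_rep = 8·(4,1)/17² = (0.1107,0.0277)
F = F_att + ΣF_rep = (-23.6393,-1.2223)
Δp = p'−p = (-4.7279,-0.2445); α = Δx/Fx = (-27327/5780) / (-27327/1156) = 1/5
check: Δy/Fy = (-1413/5780) / (-1413/1156) = 1/5 ✓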